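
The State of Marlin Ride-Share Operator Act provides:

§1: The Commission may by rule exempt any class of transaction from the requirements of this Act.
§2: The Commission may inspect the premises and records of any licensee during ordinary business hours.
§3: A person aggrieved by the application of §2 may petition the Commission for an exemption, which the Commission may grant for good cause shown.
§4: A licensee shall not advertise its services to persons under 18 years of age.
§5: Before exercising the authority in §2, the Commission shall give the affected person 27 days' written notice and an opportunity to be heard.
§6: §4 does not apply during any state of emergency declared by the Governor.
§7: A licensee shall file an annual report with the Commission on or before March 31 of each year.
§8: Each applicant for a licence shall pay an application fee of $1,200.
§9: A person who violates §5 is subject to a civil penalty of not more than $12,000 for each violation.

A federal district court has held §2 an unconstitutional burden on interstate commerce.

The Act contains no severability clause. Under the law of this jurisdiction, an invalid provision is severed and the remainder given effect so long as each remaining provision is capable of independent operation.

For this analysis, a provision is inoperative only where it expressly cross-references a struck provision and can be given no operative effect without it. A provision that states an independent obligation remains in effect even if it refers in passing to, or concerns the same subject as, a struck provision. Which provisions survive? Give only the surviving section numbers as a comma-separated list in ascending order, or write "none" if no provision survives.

1, 4, 6, 7, 8

§2 is struck. The only function of §3 is the exemption procedure for §2, so it cannot stand once §2 is removed. §5 has no operative effect of its own apart from §2 and is therefore inoperative. §9 merely fixes the civil penalty for violating §5; with §5 gone it has nothing to operate on and falls away. Under the stated default rule, only provisions that cannot operate independently fall away; the rest are enforced. That leaves §1, §4, §6, §7, and §8 in effect.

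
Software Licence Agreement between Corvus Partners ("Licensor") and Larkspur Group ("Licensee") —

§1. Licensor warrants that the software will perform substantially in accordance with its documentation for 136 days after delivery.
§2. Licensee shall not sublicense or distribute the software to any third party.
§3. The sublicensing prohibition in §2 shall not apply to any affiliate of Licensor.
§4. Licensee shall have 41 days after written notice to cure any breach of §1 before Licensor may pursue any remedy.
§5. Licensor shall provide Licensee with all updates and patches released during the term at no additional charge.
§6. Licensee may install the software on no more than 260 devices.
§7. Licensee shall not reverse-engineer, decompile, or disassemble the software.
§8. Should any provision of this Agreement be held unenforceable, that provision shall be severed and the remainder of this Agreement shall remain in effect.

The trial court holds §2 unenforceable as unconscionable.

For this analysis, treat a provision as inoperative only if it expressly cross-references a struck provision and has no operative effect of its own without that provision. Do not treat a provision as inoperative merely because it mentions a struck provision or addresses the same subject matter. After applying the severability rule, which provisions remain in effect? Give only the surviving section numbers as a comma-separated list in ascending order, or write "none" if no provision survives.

1, 4, 5, 6, 7, 8

§2 is struck. §3 does nothing except set the carve-out from the sublicensing prohibition by reference to §2; with §2 gone it has no independent effect and is inoperative. §8 is a severability clause and preserves every provision that can still be given independent effect. That leaves §1, §4, §5, §6, §7, and §8 in effect.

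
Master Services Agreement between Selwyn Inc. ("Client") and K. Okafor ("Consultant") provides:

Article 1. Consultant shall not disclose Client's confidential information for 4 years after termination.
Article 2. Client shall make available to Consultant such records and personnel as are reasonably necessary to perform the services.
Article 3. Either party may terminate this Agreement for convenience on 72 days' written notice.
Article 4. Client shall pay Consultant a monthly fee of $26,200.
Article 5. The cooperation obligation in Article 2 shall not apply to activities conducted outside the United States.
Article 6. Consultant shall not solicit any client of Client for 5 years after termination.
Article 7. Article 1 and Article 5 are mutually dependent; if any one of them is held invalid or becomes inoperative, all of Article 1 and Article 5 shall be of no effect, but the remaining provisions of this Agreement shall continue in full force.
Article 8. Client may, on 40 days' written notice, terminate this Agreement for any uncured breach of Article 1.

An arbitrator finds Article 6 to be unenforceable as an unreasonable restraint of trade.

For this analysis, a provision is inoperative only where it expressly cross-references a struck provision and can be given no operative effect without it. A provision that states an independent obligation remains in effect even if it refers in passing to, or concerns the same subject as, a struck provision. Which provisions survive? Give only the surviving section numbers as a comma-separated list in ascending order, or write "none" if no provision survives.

1, 2, 3, 4, 5, 7, 8

Article 6 is struck. Nothing else in the Agreement is defined by reference to Article 6. Article 7 ties Article 1 and Article 5 together, but none of those is affected here; the remaining provisions continue in force under Article 7. The provisions still in force are Article 1, Article 2, Article 3, Article 4, Article 5, Article 7, and Article 8.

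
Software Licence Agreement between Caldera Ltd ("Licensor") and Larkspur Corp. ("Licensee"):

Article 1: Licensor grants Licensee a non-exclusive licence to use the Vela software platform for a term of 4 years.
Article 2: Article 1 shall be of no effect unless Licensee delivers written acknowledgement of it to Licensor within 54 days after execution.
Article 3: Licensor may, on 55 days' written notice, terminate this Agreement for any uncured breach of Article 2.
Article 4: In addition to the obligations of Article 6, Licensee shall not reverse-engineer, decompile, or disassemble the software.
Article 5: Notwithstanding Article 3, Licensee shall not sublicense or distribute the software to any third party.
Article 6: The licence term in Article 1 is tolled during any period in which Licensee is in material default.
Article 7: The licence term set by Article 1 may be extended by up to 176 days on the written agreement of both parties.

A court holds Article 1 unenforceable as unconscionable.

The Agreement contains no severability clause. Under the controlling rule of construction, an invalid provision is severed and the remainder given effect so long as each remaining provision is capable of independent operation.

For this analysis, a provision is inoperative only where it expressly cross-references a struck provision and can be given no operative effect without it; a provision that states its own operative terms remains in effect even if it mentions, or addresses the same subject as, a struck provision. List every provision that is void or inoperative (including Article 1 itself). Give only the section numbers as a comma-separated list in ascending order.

Article 1 is struck. Article 2 merely fixes the acknowledgement condition for Article 1; with Article 1 gone it has nothing to operate on and falls away. Article 6 does nothing except set the tolling of the licence term by reference to Article 1; with Article 1 gone it has no independent effect and is inoperative. The whole of Article 7 is the extension of the licence term, defined by reference to Article 1, so Article 7 cannot stand once Article 1 is removed. Article 3 merely fixes the termination right for breach of Article 2; with Article 2 gone it has nothing to operate on and falls away. Article 5 mentions Article 3 but its own obligation stands independently of Article 3, so Article 5 is not affected. Although Article 4 refers to Article 6, its operative terms do not depend on Article 6, so it remains in effect. Under the stated default rule, only provisions that cannot operate independently fall away; the rest are enforced. Article 4 and Article 5 remain in effect.

1, 2, 3, 6, 7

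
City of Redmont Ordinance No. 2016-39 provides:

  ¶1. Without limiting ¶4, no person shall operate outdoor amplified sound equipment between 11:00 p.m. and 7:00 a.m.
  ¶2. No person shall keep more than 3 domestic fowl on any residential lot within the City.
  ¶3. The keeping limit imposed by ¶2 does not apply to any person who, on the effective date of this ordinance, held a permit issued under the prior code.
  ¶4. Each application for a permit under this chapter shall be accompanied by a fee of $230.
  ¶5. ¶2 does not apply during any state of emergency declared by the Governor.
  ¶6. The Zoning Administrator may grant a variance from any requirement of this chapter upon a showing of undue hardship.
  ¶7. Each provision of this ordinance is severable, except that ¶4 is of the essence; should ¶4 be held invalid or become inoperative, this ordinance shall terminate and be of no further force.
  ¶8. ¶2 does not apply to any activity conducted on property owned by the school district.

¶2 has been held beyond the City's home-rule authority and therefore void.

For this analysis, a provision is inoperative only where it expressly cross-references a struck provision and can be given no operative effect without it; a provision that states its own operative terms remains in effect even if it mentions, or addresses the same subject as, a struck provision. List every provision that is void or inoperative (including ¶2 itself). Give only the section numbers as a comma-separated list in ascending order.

¶2 is struck. The only function of ¶3 is the grandfather exemption from ¶2, so it cannot stand once ¶2 is removed. ¶5 operates only by reference to ¶2, so it falls with ¶2. The only function of ¶8 is the public-property exemption from ¶2, so it cannot stand once ¶2 is removed. ¶7 makes ¶4 an essential term, but ¶4 is unaffected, so the severability proviso in ¶7 preserves the remaining provisions. The provisions still in force are ¶1, ¶4, ¶6, and ¶7.

2, 3, 5, 8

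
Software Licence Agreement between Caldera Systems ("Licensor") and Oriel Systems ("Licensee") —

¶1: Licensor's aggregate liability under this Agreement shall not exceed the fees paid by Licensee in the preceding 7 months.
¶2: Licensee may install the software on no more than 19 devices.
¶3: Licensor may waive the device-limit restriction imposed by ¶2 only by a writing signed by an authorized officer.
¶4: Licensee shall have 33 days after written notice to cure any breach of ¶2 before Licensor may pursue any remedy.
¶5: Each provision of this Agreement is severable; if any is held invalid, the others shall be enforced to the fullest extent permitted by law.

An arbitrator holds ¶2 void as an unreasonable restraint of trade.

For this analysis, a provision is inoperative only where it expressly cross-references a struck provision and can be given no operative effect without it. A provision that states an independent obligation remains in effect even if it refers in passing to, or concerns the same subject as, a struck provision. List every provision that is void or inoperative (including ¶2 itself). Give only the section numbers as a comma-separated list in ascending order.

¶2 is struck. ¶3 merely fixes the waiver condition for ¶2; with ¶2 gone it has nothing to operate on and falls away. ¶4 has no operative effect of its own apart from ¶2 and is therefore inoperative. ¶5 is a severability clause and preserves every provision that can still be given independent effect. The provisions still in force are ¶1 and ¶5.

2, 3, 4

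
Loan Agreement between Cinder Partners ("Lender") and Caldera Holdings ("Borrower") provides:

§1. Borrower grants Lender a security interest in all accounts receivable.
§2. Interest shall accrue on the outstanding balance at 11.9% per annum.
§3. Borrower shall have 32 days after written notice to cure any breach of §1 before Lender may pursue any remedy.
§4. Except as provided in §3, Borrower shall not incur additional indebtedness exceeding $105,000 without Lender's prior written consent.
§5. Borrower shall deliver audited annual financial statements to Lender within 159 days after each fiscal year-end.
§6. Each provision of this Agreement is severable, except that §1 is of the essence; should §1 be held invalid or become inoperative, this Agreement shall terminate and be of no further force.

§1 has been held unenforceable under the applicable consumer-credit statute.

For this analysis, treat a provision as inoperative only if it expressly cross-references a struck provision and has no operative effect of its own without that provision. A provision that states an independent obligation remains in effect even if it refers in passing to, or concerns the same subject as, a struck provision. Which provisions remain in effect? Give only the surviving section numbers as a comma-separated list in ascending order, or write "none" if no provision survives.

§1 is struck. The only function of §3 is the cure period for breach of §1, so it cannot stand once §1 is removed. §6 makes §1 an essential term, and §1 is the provision held invalid; under §6, the entire Agreement is therefore void. No provision of the Agreement survives.

none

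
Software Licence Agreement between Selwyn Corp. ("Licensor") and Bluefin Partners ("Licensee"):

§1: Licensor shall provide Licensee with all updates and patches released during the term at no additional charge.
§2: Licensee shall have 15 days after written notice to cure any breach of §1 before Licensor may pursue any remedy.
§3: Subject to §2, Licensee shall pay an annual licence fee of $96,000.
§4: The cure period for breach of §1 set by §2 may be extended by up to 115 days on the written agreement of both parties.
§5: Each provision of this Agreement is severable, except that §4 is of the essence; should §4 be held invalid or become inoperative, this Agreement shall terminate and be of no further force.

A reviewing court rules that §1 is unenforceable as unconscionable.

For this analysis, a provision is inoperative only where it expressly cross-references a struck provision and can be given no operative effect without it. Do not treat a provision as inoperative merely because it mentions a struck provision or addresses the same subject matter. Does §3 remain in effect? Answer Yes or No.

No

§1 is struck. §2 operates only by reference to §1, so it falls with §1. §4 does nothing except set the extension of the cure period for breach of §1 by reference to §2; with §2 gone it has no independent effect and is inoperative. §5 makes §4 an essential term, and §4 has been rendered inoperative by the cascade; under §5, the entire Agreement is therefore void. No provision of the Agreement survives. §3 is among the inoperative provisions, so the answer is no.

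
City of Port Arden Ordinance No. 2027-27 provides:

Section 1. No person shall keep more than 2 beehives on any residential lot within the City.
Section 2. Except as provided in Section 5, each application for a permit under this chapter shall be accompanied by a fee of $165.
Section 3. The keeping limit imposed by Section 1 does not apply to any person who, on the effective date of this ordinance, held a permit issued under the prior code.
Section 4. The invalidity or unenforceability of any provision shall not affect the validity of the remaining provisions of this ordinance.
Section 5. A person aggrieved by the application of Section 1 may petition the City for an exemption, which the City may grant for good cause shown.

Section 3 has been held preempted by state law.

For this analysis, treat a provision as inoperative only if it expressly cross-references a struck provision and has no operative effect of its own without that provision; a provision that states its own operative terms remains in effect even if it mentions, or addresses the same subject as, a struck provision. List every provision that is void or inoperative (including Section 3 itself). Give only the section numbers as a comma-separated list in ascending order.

3

Section 3 is struck. Nothing else in the ordinance is defined by reference to Section 3. Section 4 is a severability clause and preserves every provision that can still be given independent effect. That leaves Section 1, Section 2, Section 4, and Section 5 in effect.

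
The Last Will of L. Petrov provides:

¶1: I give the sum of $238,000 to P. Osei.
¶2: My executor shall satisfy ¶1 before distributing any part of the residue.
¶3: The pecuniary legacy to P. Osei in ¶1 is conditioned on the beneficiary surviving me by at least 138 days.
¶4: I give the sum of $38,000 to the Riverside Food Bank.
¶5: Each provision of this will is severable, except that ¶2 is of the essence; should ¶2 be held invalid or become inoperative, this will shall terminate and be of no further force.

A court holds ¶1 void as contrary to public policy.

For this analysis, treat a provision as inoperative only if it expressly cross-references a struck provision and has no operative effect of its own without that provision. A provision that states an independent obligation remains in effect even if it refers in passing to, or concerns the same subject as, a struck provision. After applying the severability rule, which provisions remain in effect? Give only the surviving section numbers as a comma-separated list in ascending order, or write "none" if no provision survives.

none

¶1 is struck. ¶2 has no operative effect of its own apart from ¶1 and is therefore inoperative. ¶3 operates only by reference to ¶1, so it falls with ¶1. ¶5 makes ¶2 an essential term, and ¶2 has been rendered inoperative by the cascade; under ¶5, the entire will is therefore void. No provision of the will survives.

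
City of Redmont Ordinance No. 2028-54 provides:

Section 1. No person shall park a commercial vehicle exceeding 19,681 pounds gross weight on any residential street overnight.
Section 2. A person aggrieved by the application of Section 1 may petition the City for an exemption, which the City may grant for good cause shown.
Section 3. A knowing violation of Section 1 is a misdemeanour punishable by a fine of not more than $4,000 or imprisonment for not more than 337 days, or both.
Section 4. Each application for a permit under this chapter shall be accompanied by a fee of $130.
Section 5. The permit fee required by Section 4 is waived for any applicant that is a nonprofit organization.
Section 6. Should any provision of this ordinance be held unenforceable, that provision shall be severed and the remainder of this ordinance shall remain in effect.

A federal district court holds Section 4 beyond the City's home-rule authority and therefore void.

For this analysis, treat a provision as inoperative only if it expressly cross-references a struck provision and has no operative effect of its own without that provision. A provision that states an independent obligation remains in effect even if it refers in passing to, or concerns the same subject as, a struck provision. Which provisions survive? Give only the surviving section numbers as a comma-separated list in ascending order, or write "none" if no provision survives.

1, 2, 3, 6

Section 4 is struck. Section 5 operates only by reference to Section 4, so it falls with Section 4. Section 6 is a severability clause and preserves every provision that can still be given independent effect. That leaves Section 1, Section 2, Section 3, and Section 6 in effect.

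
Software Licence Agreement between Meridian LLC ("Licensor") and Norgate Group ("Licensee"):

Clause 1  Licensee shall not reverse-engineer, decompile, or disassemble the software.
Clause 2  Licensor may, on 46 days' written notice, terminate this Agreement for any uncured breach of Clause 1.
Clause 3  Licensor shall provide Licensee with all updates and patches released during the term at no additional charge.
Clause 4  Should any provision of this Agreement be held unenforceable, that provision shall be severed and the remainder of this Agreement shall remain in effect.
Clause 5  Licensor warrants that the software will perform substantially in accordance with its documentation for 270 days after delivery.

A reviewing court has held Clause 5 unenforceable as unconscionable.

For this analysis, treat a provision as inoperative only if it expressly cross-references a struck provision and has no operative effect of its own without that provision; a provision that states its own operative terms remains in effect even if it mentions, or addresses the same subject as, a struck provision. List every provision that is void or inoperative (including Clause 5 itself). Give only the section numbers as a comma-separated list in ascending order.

5

Clause 5 is struck. No other provision's operative terms depend on Clause 5. Under the severability clause in Clause 4, the remaining provisions continue in force. Clause 1, Clause 2, Clause 3, and Clause 4 remain in effect.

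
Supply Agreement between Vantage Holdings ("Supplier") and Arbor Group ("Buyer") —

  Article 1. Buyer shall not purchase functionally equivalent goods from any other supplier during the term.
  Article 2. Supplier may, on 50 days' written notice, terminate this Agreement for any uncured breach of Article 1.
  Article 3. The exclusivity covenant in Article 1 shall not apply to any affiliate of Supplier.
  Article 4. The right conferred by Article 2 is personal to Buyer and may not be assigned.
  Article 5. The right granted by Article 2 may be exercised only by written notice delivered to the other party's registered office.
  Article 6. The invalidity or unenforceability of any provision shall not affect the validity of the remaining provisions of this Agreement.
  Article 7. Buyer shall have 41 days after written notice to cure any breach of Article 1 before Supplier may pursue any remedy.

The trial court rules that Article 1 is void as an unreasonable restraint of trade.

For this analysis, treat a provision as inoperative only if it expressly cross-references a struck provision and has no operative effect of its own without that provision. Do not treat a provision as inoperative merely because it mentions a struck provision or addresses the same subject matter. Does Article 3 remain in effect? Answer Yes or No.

No

Article 1 is struck. The only function of Article 2 is the termination right for breach of Article 1, so it cannot stand once Article 1 is removed. The whole of Article 3 is the carve-out from the exclusivity covenant, defined by reference to Article 1, so Article 3 cannot stand once Article 1 is removed. Article 7 has no operative effect of its own apart from Article 1 and is therefore inoperative. The only function of Article 4 is the non-assignment of Article 2, so it cannot stand once Article 2 is removed. Article 5 operates only by reference to Article 2, so it falls with Article 2. Article 6 is a severability clause and preserves every provision that can still be given independent effect. Only Article 6 remains in effect. Article 3 is among the inoperative provisions, so the answer is no.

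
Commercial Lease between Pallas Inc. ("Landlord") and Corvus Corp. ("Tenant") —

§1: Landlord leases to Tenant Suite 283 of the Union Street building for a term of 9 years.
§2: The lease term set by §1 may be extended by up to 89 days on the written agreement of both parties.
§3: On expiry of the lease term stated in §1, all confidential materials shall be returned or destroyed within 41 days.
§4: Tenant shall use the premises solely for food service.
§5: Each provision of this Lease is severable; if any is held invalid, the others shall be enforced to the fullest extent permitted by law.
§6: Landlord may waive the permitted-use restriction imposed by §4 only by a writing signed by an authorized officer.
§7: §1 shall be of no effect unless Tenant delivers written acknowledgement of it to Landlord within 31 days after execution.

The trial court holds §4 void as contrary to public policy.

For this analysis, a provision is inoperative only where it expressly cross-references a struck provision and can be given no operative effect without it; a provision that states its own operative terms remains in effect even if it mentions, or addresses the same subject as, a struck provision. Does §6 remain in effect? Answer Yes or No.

§4 is struck. §6 merely fixes the waiver condition for §4; with §4 gone it has nothing to operate on and falls away. Under the severability clause in §5, the remaining provisions continue in force. The provisions still in force are §1, §2, §3, §5, and §7. §6 is among the inoperative provisions, so the answer is no.

No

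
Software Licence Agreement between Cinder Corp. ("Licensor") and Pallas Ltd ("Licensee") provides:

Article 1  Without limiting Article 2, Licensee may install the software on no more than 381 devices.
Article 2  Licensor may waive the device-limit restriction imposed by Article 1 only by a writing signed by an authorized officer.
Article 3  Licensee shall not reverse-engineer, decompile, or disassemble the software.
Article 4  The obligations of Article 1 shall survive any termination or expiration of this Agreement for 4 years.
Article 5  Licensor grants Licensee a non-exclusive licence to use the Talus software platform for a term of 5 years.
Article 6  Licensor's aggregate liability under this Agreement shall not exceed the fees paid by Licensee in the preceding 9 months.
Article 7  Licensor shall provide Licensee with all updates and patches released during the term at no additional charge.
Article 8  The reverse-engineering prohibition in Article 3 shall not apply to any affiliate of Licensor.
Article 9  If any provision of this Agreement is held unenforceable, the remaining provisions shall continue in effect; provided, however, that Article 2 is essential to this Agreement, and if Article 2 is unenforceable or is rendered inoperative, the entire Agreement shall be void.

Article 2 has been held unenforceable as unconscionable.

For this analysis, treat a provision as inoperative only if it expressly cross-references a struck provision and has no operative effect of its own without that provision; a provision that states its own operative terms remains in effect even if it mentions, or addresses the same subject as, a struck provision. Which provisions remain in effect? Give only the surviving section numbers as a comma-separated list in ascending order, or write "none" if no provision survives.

Article 2 is struck. Nothing else in the Agreement is defined by reference to Article 2. Article 9 makes Article 2 an essential term, and Article 2 is the provision held invalid; under Article 9, the entire Agreement is therefore void. No provision of the Agreement survives.

none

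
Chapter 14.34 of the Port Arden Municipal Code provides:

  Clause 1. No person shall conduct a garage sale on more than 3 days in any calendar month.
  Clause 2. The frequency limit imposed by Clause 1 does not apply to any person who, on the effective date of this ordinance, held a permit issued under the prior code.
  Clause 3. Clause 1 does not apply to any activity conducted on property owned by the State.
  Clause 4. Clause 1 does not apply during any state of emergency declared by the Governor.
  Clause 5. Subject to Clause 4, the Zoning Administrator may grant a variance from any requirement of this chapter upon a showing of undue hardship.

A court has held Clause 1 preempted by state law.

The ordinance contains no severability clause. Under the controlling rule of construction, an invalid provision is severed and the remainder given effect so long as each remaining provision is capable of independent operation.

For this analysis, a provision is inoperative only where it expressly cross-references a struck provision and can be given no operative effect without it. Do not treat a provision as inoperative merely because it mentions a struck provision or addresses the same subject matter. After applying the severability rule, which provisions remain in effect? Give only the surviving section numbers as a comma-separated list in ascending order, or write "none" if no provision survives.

Clause 1 is struck. The only function of Clause 2 is the grandfather exemption from Clause 1, so it cannot stand once Clause 1 is removed. Clause 3 has no operative effect of its own apart from Clause 1 and is therefore inoperative. Clause 4 has no operative effect of its own apart from Clause 1 and is therefore inoperative. Clause 5 mentions Clause 4 but its own obligation stands independently of Clause 4, so Clause 5 is not affected. Under the stated default rule, only provisions that cannot operate independently fall away; the rest are enforced. Only Clause 5 remains in effect.

5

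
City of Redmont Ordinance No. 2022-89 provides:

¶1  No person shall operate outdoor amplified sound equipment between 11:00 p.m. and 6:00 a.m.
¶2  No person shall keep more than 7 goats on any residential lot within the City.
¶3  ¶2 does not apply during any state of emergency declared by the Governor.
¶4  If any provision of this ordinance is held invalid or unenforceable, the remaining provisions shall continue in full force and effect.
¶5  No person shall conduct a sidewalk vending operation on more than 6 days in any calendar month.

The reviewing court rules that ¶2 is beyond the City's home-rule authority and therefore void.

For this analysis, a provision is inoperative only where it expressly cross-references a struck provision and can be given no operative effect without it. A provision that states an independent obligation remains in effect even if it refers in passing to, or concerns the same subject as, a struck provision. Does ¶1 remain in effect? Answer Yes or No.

Yes

¶2 is struck. The only function of ¶3 is the emergency suspension of ¶2, so it cannot stand once ¶2 is removed. Under the severability clause in ¶4, the remaining provisions continue in force. ¶1, ¶4, and ¶5 remain in effect. ¶1 is among the surviving provisions, so the answer is yes.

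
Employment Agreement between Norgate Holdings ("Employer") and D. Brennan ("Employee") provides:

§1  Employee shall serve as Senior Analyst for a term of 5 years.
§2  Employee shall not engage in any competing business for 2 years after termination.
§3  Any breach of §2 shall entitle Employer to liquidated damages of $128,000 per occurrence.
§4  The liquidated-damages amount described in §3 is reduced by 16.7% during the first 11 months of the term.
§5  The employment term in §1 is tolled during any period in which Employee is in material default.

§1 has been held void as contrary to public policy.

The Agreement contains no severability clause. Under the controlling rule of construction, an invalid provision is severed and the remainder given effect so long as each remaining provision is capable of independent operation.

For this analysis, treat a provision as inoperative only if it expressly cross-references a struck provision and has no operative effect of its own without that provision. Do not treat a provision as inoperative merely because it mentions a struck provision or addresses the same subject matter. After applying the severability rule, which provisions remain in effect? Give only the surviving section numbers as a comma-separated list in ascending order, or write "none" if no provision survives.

§1 is struck. The whole of §5 is the tolling of the employment term, defined by reference to §1, so §5 cannot stand once §1 is removed. With no severability clause, the stated default rule severs what cannot stand and enforces each remaining provision that can operate on its own. The provisions still in force are §2, §3, and §4.

2, 3, 4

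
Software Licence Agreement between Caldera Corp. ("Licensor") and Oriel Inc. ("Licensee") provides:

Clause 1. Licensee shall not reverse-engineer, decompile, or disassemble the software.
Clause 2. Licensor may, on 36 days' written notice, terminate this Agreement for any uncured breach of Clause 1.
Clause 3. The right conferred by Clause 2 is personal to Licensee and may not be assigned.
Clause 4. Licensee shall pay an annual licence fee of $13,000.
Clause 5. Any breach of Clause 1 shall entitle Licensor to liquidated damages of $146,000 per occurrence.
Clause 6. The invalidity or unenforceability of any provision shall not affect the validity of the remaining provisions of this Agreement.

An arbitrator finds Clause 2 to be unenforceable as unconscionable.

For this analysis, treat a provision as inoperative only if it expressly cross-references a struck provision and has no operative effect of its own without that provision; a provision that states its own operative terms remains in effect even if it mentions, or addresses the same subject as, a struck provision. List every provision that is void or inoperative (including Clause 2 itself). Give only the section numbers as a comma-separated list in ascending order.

2, 3

Clause 2 is struck. The only function of Clause 3 is the non-assignment of Clause 2, so it cannot stand once Clause 2 is removed. Under the severability clause in Clause 6, the remaining provisions continue in force. That leaves Clause 1, Clause 4, Clause 5, and Clause 6 in effect.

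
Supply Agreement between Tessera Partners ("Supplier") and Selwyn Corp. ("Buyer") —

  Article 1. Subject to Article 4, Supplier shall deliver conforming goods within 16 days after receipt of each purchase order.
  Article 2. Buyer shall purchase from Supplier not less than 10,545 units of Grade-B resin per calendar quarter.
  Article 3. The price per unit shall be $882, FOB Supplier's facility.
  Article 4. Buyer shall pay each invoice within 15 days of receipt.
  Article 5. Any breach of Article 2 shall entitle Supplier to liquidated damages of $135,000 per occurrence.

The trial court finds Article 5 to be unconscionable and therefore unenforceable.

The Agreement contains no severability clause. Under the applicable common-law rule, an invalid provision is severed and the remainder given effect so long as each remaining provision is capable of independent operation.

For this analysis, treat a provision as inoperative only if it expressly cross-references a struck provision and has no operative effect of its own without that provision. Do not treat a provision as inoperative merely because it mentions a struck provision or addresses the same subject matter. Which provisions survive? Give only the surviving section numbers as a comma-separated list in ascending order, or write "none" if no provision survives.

Article 5 is struck. Nothing else in the Agreement is defined by reference to Article 5. With no severability clause, the stated default rule severs what cannot stand and enforces each remaining provision that can operate on its own. That leaves Article 1, Article 2, Article 3, and Article 4 in effect.

1, 2, 3, 4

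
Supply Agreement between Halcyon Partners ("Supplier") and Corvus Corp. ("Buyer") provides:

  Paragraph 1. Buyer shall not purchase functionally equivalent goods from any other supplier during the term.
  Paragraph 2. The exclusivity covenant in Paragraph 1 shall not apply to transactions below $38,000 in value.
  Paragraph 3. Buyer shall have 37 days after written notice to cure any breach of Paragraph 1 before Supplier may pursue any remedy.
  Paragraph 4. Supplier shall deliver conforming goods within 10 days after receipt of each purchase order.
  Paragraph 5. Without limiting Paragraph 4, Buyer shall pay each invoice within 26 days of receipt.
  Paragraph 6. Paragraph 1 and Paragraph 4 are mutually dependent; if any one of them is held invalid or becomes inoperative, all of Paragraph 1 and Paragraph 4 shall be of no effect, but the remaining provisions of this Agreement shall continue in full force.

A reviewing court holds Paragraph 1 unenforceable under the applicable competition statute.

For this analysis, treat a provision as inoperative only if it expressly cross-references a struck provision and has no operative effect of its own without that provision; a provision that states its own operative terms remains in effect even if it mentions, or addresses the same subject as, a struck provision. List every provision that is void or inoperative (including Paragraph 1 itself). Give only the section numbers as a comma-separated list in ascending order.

1, 2, 3, 4

Paragraph 1 is struck. Paragraph 2 has no operative effect of its own apart from Paragraph 1 and is therefore inoperative. Paragraph 3 has no operative effect of its own apart from Paragraph 1 and is therefore inoperative. Although Paragraph 5 refers to Paragraph 4, its operative terms do not depend on Paragraph 4, so it remains in effect. Paragraph 6 declares Paragraph 1 and Paragraph 4 mutually dependent; since one of them has fallen, all of them are of no effect. That brings down Paragraph 4 as well. The remainder continues in force under Paragraph 6. That leaves Paragraph 5 and Paragraph 6 in effect.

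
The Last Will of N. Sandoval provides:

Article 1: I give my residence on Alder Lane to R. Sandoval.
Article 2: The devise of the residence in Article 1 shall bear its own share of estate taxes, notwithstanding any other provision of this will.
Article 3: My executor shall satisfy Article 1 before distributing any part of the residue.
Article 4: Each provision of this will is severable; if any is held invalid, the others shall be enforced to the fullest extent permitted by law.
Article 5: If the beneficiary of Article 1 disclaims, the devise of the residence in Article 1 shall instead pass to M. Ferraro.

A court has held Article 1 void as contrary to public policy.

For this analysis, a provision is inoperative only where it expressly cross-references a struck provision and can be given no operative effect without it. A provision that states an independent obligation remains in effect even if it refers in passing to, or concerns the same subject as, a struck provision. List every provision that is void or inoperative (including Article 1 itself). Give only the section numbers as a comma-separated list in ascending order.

Article 1 is struck. The only function of Article 2 is the tax charge on Article 1, so it cannot stand once Article 1 is removed. Article 3 has no operative effect of its own apart from Article 1 and is therefore inoperative. Article 5 merely fixes the alternative disposition for Article 1; with Article 1 gone it has nothing to operate on and falls away. Article 4 is a severability clause and preserves every provision that can still be given independent effect. Only Article 4 remains in effect.

1, 2, 3, 5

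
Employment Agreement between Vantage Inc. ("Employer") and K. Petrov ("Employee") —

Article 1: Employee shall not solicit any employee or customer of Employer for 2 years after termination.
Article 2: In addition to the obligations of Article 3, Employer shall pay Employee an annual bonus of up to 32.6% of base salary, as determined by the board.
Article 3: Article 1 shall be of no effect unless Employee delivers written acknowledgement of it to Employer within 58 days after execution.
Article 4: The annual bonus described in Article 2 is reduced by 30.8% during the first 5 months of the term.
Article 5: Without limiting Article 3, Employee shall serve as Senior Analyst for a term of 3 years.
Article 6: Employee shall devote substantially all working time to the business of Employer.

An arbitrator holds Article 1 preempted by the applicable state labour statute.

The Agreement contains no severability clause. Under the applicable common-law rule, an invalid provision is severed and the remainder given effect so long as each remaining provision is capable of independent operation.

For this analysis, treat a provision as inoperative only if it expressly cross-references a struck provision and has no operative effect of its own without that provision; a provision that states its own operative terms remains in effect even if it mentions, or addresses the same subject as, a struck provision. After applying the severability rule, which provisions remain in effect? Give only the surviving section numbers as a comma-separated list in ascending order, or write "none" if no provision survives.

2, 4, 5, 6

Article 1 is struck. The only function of Article 3 is the acknowledgement condition for Article 1, so it cannot stand once Article 1 is removed. Article 2 mentions Article 3 but its own obligation stands independently of Article 3, so Article 2 is not affected. Although Article 5 refers to Article 3, its operative terms do not depend on Article 3, so it remains in effect. With no severability clause, the stated default rule severs what cannot stand and enforces each remaining provision that can operate on its own. Article 2, Article 4, Article 5, and Article 6 remain in effect.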